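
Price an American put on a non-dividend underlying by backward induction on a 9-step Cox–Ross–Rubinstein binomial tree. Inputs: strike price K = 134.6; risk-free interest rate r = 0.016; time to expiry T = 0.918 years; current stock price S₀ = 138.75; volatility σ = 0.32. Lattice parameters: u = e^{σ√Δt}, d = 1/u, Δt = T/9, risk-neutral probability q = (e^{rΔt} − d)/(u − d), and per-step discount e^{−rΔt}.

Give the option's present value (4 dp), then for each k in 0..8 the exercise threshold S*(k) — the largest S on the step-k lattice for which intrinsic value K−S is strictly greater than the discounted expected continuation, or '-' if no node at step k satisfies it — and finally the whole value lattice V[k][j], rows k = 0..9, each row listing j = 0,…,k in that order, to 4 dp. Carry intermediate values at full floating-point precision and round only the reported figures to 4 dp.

price = 14.2093
boundary = - - - - - 83.2356 92.1921 102.1124 113.1002
tree:
14.2093
19.5358 8.5433
26.1316 12.5263 4.2995
33.8936 17.8933 6.8113 1.6194
42.4901 24.7864 10.5591 2.8138 0.3436
51.3644 33.1139 15.9370 4.8258 0.6650 0.0000
59.4508 42.4079 23.2558 8.1397 1.2871 0.0000 0.0000
66.7516 51.3644 32.4876 13.4310 2.4909 0.0000 0.0000 0.0000
73.3432 59.4508 42.4079 21.4998 4.8207 0.0000 0.0000 0.0000 0.0000
79.2943 66.7516 51.3644 32.4876 9.3297 0.0000 0.0000 0.0000 0.0000 0.0000

Δt=0.10200, u=1.10760, d=0.90285, q=0.48245, disc=e^(-rΔt)=0.99837
k=9 terminal: V=max(K-S,0) → 79.2943 66.7516 51.3644 32.4876 9.3297 0.0000 0.0000 0.0000 0.0000 0.0000
k=8: j=0 S=61.2568 intr=73.3432 cont=73.1237 V=73.3432[EX]; j=1 S=75.1492 intr=59.4508 cont=59.2314 V=59.4508[EX]; j=2 S=92.1921 intr=42.4079 cont=42.1884 V=42.4079[EX]; j=3 S=113.1002 intr=21.4998 cont=21.2803 V=21.4998[EX]; j=4 S=138.7500 intr=0.0000 cont=4.8207 V=4.8207[hold]; j=5 S=170.2169 intr=0.0000 cont=0.0000 V=0.0000[hold]; j=6 S=208.8201 intr=0.0000 cont=0.0000 V=0.0000[hold]; j=7 S=256.1780 intr=0.0000 cont=0.0000 V=0.0000[hold]; j=8 S=314.2762 intr=0.0000 cont=0.0000 V=0.0000[hold]  S*(8)=113.1002
k=7: j=0 S=67.8484 intr=66.7516 cont=66.5322 V=66.7516[EX]; j=1 S=83.2356 intr=51.3644 cont=51.1449 V=51.3644[EX]; j=2 S=102.1124 intr=32.4876 cont=32.2681 V=32.4876[EX]; j=3 S=125.2703 intr=9.3297 cont=13.4310 V=13.4310[hold]; j=4 S=153.6802 intr=0.0000 cont=2.4909 V=2.4909[hold]; j=5 S=188.5330 intr=0.0000 cont=0.0000 V=0.0000[hold]; j=6 S=231.2901 intr=0.0000 cont=0.0000 V=0.0000[hold]; j=7 S=283.7440 intr=0.0000 cont=0.0000 V=0.0000[hold]  S*(7)=102.1124
k=6: j=0 S=75.1492 intr=59.4508 cont=59.2314 V=59.4508[EX]; j=1 S=92.1921 intr=42.4079 cont=42.1884 V=42.4079[EX]; j=2 S=113.1002 intr=21.4998 cont=23.2558 V=23.2558[hold]; j=3 S=138.7500 intr=0.0000 cont=8.1397 V=8.1397[hold]; j=4 S=170.2169 intr=0.0000 cont=1.2871 V=1.2871[hold]; j=5 S=208.8201 intr=0.0000 cont=0.0000 V=0.0000[hold]; j=6 S=256.1780 intr=0.0000 cont=0.0000 V=0.0000[hold]  S*(6)=92.1921
k=5: j=0 S=83.2356 intr=51.3644 cont=51.1449 V=51.3644[EX]; j=1 S=102.1124 intr=32.4876 cont=33.1139 V=33.1139[hold]; j=2 S=125.2703 intr=9.3297 cont=15.9370 V=15.9370[hold]; j=3 S=153.6802 intr=0.0000 cont=4.8258 V=4.8258[hold]; j=4 S=188.5330 intr=0.0000 cont=0.6650 V=0.6650[hold]; j=5 S=231.2901 intr=0.0000 cont=0.0000 V=0.0000[hold]  S*(5)=83.2356
k=4: j=0 S=92.1921 intr=42.4079 cont=42.4901 V=42.4901[hold]; j=1 S=113.1002 intr=21.4998 cont=24.7864 V=24.7864[hold]; j=2 S=138.7500 intr=0.0000 cont=10.5591 V=10.5591[hold]; j=3 S=170.2169 intr=0.0000 cont=2.8138 V=2.8138[hold]; j=4 S=208.8201 intr=0.0000 cont=0.3436 V=0.3436[hold]  S*(4)=-
k=3: j=0 S=102.1124 intr=32.4876 cont=33.8936 V=33.8936[hold]; j=1 S=125.2703 intr=9.3297 cont=17.8933 V=17.8933[hold]; j=2 S=153.6802 intr=0.0000 cont=6.8113 V=6.8113[hold]; j=3 S=188.5330 intr=0.0000 cont=1.6194 V=1.6194[hold]  S*(3)=-
k=2: j=0 S=113.1002 intr=21.4998 cont=26.1316 V=26.1316[hold]; j=1 S=138.7500 intr=0.0000 cont=12.5263 V=12.5263[hold]; j=2 S=170.2169 intr=0.0000 cont=4.2995 V=4.2995[hold]  S*(2)=-
k=1: j=0 S=125.2703 intr=9.3297 cont=19.5358 V=19.5358[hold]; j=1 S=153.6802 intr=0.0000 cont=8.5433 V=8.5433[hold]  S*(1)=-
k=0: j=0 S=138.7500 intr=0.0000 cont=14.2093 V=14.2093[hold]  S*(0)=-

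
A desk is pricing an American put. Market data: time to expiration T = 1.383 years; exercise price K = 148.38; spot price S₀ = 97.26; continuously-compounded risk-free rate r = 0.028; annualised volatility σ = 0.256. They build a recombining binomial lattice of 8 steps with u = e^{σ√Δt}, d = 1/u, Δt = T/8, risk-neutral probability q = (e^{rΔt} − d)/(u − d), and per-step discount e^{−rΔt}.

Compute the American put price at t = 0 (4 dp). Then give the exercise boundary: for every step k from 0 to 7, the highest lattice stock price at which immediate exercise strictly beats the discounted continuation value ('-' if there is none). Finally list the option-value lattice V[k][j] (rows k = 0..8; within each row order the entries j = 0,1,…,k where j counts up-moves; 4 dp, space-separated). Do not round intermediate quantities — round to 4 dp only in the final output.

price = 51.1200
boundary = 97.2600 87.4395 97.2600 108.1834 97.2600 108.1834 120.3337 133.8485
tree:
51.1200
60.9405 40.3964
69.7693 51.1200 29.9020
77.7068 60.9405 40.1966 19.7408
84.8427 69.7693 51.1200 28.8747 10.6587
91.2582 77.7068 60.9405 40.1966 17.6601 3.6533
97.0258 84.8427 69.7693 51.1200 28.0463 7.2861 0.0000
102.2111 91.2582 77.7068 60.9405 40.1966 14.5315 0.0000 0.0000
106.8729 97.0258 84.8427 69.7693 51.1200 28.0463 0.0000 0.0000 0.0000

params: Δt=0.17288 u=1.11231 d=0.89903 q=0.49617 e^(-rΔt)=0.99517
t_8 payoffs: 106.8729 97.0258 84.8427 69.7693 51.1200 28.0463 0.0000 0.0000 0.0000
t_7: node(7,0) S=46.1689 payoff=102.2111 vs cont=101.4946 → 102.2111 [stop]  node(7,1) S=57.1218 payoff=91.2582 vs cont=90.5417 → 91.2582 [stop]  node(7,2) S=70.6732 payoff=77.7068 vs cont=76.9903 → 77.7068 [stop]  node(7,3) S=87.4395 payoff=60.9405 vs cont=60.2240 → 60.9405 [stop]  node(7,4) S=108.1834 payoff=40.1966 vs cont=39.4801 → 40.1966 [stop]  node(7,5) S=133.8485 payoff=14.5315 vs cont=14.0625 → 14.5315 [stop]  node(7,6) S=165.6023 payoff=0.0000 vs cont=0.0000 → 0.0000 [wait]  node(7,7) S=204.8893 payoff=0.0000 vs cont=0.0000 → 0.0000 [wait]  ⇒ S*(7)=133.8485
t_6: node(6,0) S=51.3542 payoff=97.0258 vs cont=96.3093 → 97.0258 [stop]  node(6,1) S=63.5373 payoff=84.8427 vs cont=84.1262 → 84.8427 [stop]  node(6,2) S=78.6107 payoff=69.7693 vs cont=69.0528 → 69.7693 [stop]  node(6,3) S=97.2600 payoff=51.1200 vs cont=50.4035 → 51.1200 [stop]  node(6,4) S=120.3337 payoff=28.0463 vs cont=27.3298 → 28.0463 [stop]  node(6,5) S=148.8812 payoff=0.0000 vs cont=7.2861 → 7.2861 [wait]  node(6,6) S=184.2014 payoff=0.0000 vs cont=0.0000 → 0.0000 [wait]  ⇒ S*(6)=120.3337
t_5: node(5,0) S=57.1218 payoff=91.2582 vs cont=90.5417 → 91.2582 [stop]  node(5,1) S=70.6732 payoff=77.7068 vs cont=76.9903 → 77.7068 [stop]  node(5,2) S=87.4395 payoff=60.9405 vs cont=60.2240 → 60.9405 [stop]  node(5,3) S=108.1834 payoff=40.1966 vs cont=39.4801 → 40.1966 [stop]  node(5,4) S=133.8485 payoff=14.5315 vs cont=17.6601 → 17.6601 [wait]  node(5,5) S=165.6023 payoff=0.0000 vs cont=3.6533 → 3.6533 [wait]  ⇒ S*(5)=108.1834
t_4: node(4,0) S=63.5373 payoff=84.8427 vs cont=84.1262 → 84.8427 [stop]  node(4,1) S=78.6107 payoff=69.7693 vs cont=69.0528 → 69.7693 [stop]  node(4,2) S=97.2600 payoff=51.1200 vs cont=50.4035 → 51.1200 [stop]  node(4,3) S=120.3337 payoff=28.0463 vs cont=28.8747 → 28.8747 [wait]  node(4,4) S=148.8812 payoff=0.0000 vs cont=10.6587 → 10.6587 [wait]  ⇒ S*(4)=97.2600
t_3: node(3,0) S=70.6732 payoff=77.7068 vs cont=76.9903 → 77.7068 [stop]  node(3,1) S=87.4395 payoff=60.9405 vs cont=60.2240 → 60.9405 [stop]  node(3,2) S=108.1834 payoff=40.1966 vs cont=39.8891 → 40.1966 [stop]  node(3,3) S=133.8485 payoff=14.5315 vs cont=19.7408 → 19.7408 [wait]  ⇒ S*(3)=108.1834
t_2: node(2,0) S=78.6107 payoff=69.7693 vs cont=69.0528 → 69.7693 [stop]  node(2,1) S=97.2600 payoff=51.1200 vs cont=50.4035 → 51.1200 [stop]  node(2,2) S=120.3337 payoff=28.0463 vs cont=29.9020 → 29.9020 [wait]  ⇒ S*(2)=97.2600
t_1: node(1,0) S=87.4395 payoff=60.9405 vs cont=60.2240 → 60.9405 [stop]  node(1,1) S=108.1834 payoff=40.1966 vs cont=40.3964 → 40.3964 [wait]  ⇒ S*(1)=87.4395
t_0: node(0,0) S=97.2600 payoff=51.1200 vs cont=50.5021 → 51.1200 [stop]  ⇒ S*(0)=97.2600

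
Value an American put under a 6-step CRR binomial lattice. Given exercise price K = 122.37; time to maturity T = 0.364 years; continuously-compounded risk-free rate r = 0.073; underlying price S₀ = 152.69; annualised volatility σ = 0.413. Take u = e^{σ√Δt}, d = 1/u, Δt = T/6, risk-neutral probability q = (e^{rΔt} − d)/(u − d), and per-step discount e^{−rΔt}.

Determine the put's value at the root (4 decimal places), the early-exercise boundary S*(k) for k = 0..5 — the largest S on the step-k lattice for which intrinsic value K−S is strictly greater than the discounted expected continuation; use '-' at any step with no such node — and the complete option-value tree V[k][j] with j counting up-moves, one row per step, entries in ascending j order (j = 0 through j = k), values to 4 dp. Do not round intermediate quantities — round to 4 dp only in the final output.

price = 2.6079
boundary = - - - - 101.6476 91.8161
tree:
2.6079
4.5540 0.6567
7.7915 1.3098 0.0000
12.9648 2.6122 0.0000 0.0000
20.7224 5.2098 0.0000 0.0000 0.0000
30.5539 10.3903 0.0000 0.0000 0.0000 0.0000
39.4345 20.7224 0.0000 0.0000 0.0000 0.0000 0.0000

params: Δt=0.06067 u=1.10708 d=0.90328 q=0.49637 e^(-rΔt)=0.99558
t_6 payoffs: 39.4345 20.7224 0.0000 0.0000 0.0000 0.0000 0.0000
t_5: node(5,0) S=91.8161 payoff=30.5539 vs cont=30.0132 → 30.5539 [stop]  node(5,1) S=112.5319 payoff=9.8381 vs cont=10.3903 → 10.3903 [wait]  node(5,2) S=137.9216 payoff=0.0000 vs cont=0.0000 → 0.0000 [wait]  node(5,3) S=169.0398 payoff=0.0000 vs cont=0.0000 → 0.0000 [wait]  node(5,4) S=207.1789 payoff=0.0000 vs cont=0.0000 → 0.0000 [wait]  node(5,5) S=253.9232 payoff=0.0000 vs cont=0.0000 → 0.0000 [wait]  ⇒ S*(5)=91.8161
t_4: node(4,0) S=101.6476 payoff=20.7224 vs cont=20.4545 → 20.7224 [stop]  node(4,1) S=124.5816 payoff=0.0000 vs cont=5.2098 → 5.2098 [wait]  node(4,2) S=152.6900 payoff=0.0000 vs cont=0.0000 → 0.0000 [wait]  node(4,3) S=187.1403 payoff=0.0000 vs cont=0.0000 → 0.0000 [wait]  node(4,4) S=229.3633 payoff=0.0000 vs cont=0.0000 → 0.0000 [wait]  ⇒ S*(4)=101.6476
t_3: node(3,0) S=112.5319 payoff=9.8381 vs cont=12.9648 → 12.9648 [wait]  node(3,1) S=137.9216 payoff=0.0000 vs cont=2.6122 → 2.6122 [wait]  node(3,2) S=169.0398 payoff=0.0000 vs cont=0.0000 → 0.0000 [wait]  node(3,3) S=207.1789 payoff=0.0000 vs cont=0.0000 → 0.0000 [wait]  ⇒ S*(3)=-
t_2: node(2,0) S=124.5816 payoff=0.0000 vs cont=7.7915 → 7.7915 [wait]  node(2,1) S=152.6900 payoff=0.0000 vs cont=1.3098 → 1.3098 [wait]  node(2,2) S=187.1403 payoff=0.0000 vs cont=0.0000 → 0.0000 [wait]  ⇒ S*(2)=-
t_1: node(1,0) S=137.9216 payoff=0.0000 vs cont=4.5540 → 4.5540 [wait]  node(1,1) S=169.0398 payoff=0.0000 vs cont=0.6567 → 0.6567 [wait]  ⇒ S*(1)=-
t_0: node(0,0) S=152.6900 payoff=0.0000 vs cont=2.6079 → 2.6079 [wait]  ⇒ S*(0)=-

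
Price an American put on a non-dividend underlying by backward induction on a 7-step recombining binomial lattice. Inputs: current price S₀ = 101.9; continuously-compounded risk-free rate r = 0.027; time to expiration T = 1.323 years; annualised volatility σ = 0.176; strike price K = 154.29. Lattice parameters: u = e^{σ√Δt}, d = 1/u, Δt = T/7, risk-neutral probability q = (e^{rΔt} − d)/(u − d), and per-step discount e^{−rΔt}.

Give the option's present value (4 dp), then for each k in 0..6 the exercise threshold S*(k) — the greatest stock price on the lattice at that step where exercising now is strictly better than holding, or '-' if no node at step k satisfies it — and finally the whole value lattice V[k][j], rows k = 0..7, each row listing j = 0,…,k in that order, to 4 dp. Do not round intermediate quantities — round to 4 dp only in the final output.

Δt=0.18900, u=1.07952, d=0.92634, q=0.51428, disc=e^(-rΔt)=0.99491
k=7 terminal: V=max(K-S,0) → 94.6462 84.7835 73.2901 59.8960 44.2871 26.0972 4.8994 0.0000
k=6: j=0 S=64.3866 intr=89.9034 cont=89.1181 V=89.9034[EX]; j=1 S=75.0335 intr=79.2565 cont=78.4712 V=79.2565[EX]; j=2 S=87.4409 intr=66.8491 cont=66.0638 V=66.8491[EX]; j=3 S=101.9000 intr=52.3900 cont=51.6047 V=52.3900[EX]; j=4 S=118.7501 intr=35.5399 cont=34.7546 V=35.5399[EX]; j=5 S=138.3864 intr=15.9036 cont=15.1183 V=15.9036[EX]; j=6 S=161.2698 intr=0.0000 cont=2.3676 V=2.3676[hold]  S*(6)=138.3864
k=5: j=0 S=69.5065 intr=84.7835 cont=83.9982 V=84.7835[EX]; j=1 S=80.9999 intr=73.2901 cont=72.5047 V=73.2901[EX]; j=2 S=94.3940 intr=59.8960 cont=59.1107 V=59.8960[EX]; j=3 S=110.0029 intr=44.2871 cont=43.5018 V=44.2871[EX]; j=4 S=128.1928 intr=26.0972 cont=25.3119 V=26.0972[EX]; j=5 S=149.3906 intr=4.8994 cont=8.8968 V=8.8968[hold]  S*(5)=128.1928
k=4: j=0 S=75.0335 intr=79.2565 cont=78.4712 V=79.2565[EX]; j=1 S=87.4409 intr=66.8491 cont=66.0638 V=66.8491[EX]; j=2 S=101.9000 intr=52.3900 cont=51.6047 V=52.3900[EX]; j=3 S=118.7501 intr=35.5399 cont=34.7546 V=35.5399[EX]; j=4 S=138.3864 intr=15.9036 cont=17.1636 V=17.1636[hold]  S*(4)=118.7501
k=3: j=0 S=80.9999 intr=73.2901 cont=72.5047 V=73.2901[EX]; j=1 S=94.3940 intr=59.8960 cont=59.1107 V=59.8960[EX]; j=2 S=110.0029 intr=44.2871 cont=43.5018 V=44.2871[EX]; j=3 S=128.1928 intr=26.0972 cont=25.9566 V=26.0972[EX]  S*(3)=128.1928
k=2: j=0 S=87.4409 intr=66.8491 cont=66.0638 V=66.8491[EX]; j=1 S=101.9000 intr=52.3900 cont=51.6047 V=52.3900[EX]; j=2 S=118.7501 intr=35.5399 cont=34.7546 V=35.5399[EX]  S*(2)=118.7501
k=1: j=0 S=94.3940 intr=59.8960 cont=59.1107 V=59.8960[EX]; j=1 S=110.0029 intr=44.2871 cont=43.5018 V=44.2871[EX]  S*(1)=110.0029
k=0: j=0 S=101.9000 intr=52.3900 cont=51.6047 V=52.3900[EX]  S*(0)=101.9000

price = 52.3900
boundary = 101.9000 110.0029 118.7501 128.1928 118.7501 128.1928 138.3864
tree:
52.3900
59.8960 44.2871
66.8491 52.3900 35.5399
73.2901 59.8960 44.2871 26.0972
79.2565 66.8491 52.3900 35.5399 17.1636
84.7835 73.2901 59.8960 44.2871 26.0972 8.8968
89.9034 79.2565 66.8491 52.3900 35.5399 15.9036 2.3676
94.6462 84.7835 73.2901 59.8960 44.2871 26.0972 4.8994 0.0000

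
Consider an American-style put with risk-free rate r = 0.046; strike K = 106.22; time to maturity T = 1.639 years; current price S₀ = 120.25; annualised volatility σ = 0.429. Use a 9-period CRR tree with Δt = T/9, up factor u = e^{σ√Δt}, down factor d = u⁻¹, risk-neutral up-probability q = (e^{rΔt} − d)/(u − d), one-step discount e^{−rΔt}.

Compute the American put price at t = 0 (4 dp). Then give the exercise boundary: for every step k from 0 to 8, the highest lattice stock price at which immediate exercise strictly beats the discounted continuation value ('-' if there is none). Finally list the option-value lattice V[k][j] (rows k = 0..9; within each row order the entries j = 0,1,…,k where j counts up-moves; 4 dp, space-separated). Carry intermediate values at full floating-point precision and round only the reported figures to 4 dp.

price = 15.1180
boundary = - - - - 57.8168 48.1444 57.8168 69.4323 83.3815
tree:
15.1180
21.1364 8.7913
28.7632 13.1536 4.1673
37.9584 19.1966 6.7651 1.3947
48.4032 27.1849 10.7835 2.4822 0.2280
58.0756 37.1051 16.7963 4.3864 0.4397 0.0000
66.1298 48.4032 25.3817 7.6868 0.8482 0.0000 0.0000
72.8366 58.0756 36.7877 13.3336 1.6360 0.0000 0.0000 0.0000
78.4214 66.1298 48.4032 22.8385 3.1557 0.0000 0.0000 0.0000 0.0000
83.0719 72.8366 58.0756 36.7877 6.0870 0.0000 0.0000 0.0000 0.0000 0.0000

Δt=0.18211  u=1.20090  d=0.83271  q=0.47721  discount=0.99166
step 9 (expiry): payoffs max(K−S,0) = 83.0719 72.8366 58.0756 36.7877 6.0870 0.0000 0.0000 0.0000 0.0000 0.0000
step 8: (k=8,j=0): S=27.7986, (K−S)⁺=78.4214, hold=77.5353 ⇒ V=78.4214 exercise | (k=8,j=1): S=40.0902, (K−S)⁺=66.1298, hold=65.2437 ⇒ V=66.1298 exercise | (k=8,j=2): S=57.8168, (K−S)⁺=48.4032, hold=47.5171 ⇒ V=48.4032 exercise | (k=8,j=3): S=83.3815, (K−S)⁺=22.8385, hold=21.9524 ⇒ V=22.8385 exercise | (k=8,j=4): S=120.2500, (K−S)⁺=0.0000, hold=3.1557 ⇒ V=3.1557 continue | (k=8,j=5): S=173.4206, (K−S)⁺=0.0000, hold=0.0000 ⇒ V=0.0000 continue | (k=8,j=6): S=250.1015, (K−S)⁺=0.0000, hold=0.0000 ⇒ V=0.0000 continue | (k=8,j=7): S=360.6882, (K−S)⁺=0.0000, hold=0.0000 ⇒ V=0.0000 continue | (k=8,j=8): S=520.1728, (K−S)⁺=0.0000, hold=0.0000 ⇒ V=0.0000 continue  boundary S*=83.3815
step 7: (k=7,j=0): S=33.3834, (K−S)⁺=72.8366, hold=71.9505 ⇒ V=72.8366 exercise | (k=7,j=1): S=48.1444, (K−S)⁺=58.0756, hold=57.1895 ⇒ V=58.0756 exercise | (k=7,j=2): S=69.4323, (K−S)⁺=36.7877, hold=35.9016 ⇒ V=36.7877 exercise | (k=7,j=3): S=100.1330, (K−S)⁺=6.0870, hold=13.3336 ⇒ V=13.3336 continue | (k=7,j=4): S=144.4085, (K−S)⁺=0.0000, hold=1.6360 ⇒ V=1.6360 continue | (k=7,j=5): S=208.2613, (K−S)⁺=0.0000, hold=0.0000 ⇒ V=0.0000 continue | (k=7,j=6): S=300.3476, (K−S)⁺=0.0000, hold=0.0000 ⇒ V=0.0000 continue | (k=7,j=7): S=433.1515, (K−S)⁺=0.0000, hold=0.0000 ⇒ V=0.0000 continue  boundary S*=69.4323
step 6: (k=6,j=0): S=40.0902, (K−S)⁺=66.1298, hold=65.2437 ⇒ V=66.1298 exercise | (k=6,j=1): S=57.8168, (K−S)⁺=48.4032, hold=47.5171 ⇒ V=48.4032 exercise | (k=6,j=2): S=83.3815, (K−S)⁺=22.8385, hold=25.3817 ⇒ V=25.3817 continue | (k=6,j=3): S=120.2500, (K−S)⁺=0.0000, hold=7.6868 ⇒ V=7.6868 continue | (k=6,j=4): S=173.4206, (K−S)⁺=0.0000, hold=0.8482 ⇒ V=0.8482 continue | (k=6,j=5): S=250.1015, (K−S)⁺=0.0000, hold=0.0000 ⇒ V=0.0000 continue | (k=6,j=6): S=360.6882, (K−S)⁺=0.0000, hold=0.0000 ⇒ V=0.0000 continue  boundary S*=57.8168
step 5: (k=5,j=0): S=48.1444, (K−S)⁺=58.0756, hold=57.1895 ⇒ V=58.0756 exercise | (k=5,j=1): S=69.4323, (K−S)⁺=36.7877, hold=37.1051 ⇒ V=37.1051 continue | (k=5,j=2): S=100.1330, (K−S)⁺=6.0870, hold=16.7963 ⇒ V=16.7963 continue | (k=5,j=3): S=144.4085, (K−S)⁺=0.0000, hold=4.3864 ⇒ V=4.3864 continue | (k=5,j=4): S=208.2613, (K−S)⁺=0.0000, hold=0.4397 ⇒ V=0.4397 continue | (k=5,j=5): S=300.3476, (K−S)⁺=0.0000, hold=0.0000 ⇒ V=0.0000 continue  boundary S*=48.1444
step 4: (k=4,j=0): S=57.8168, (K−S)⁺=48.4032, hold=47.6673 ⇒ V=48.4032 exercise | (k=4,j=1): S=83.3815, (K−S)⁺=22.8385, hold=27.1849 ⇒ V=27.1849 continue | (k=4,j=2): S=120.2500, (K−S)⁺=0.0000, hold=10.7835 ⇒ V=10.7835 continue | (k=4,j=3): S=173.4206, (K−S)⁺=0.0000, hold=2.4822 ⇒ V=2.4822 continue | (k=4,j=4): S=250.1015, (K−S)⁺=0.0000, hold=0.2280 ⇒ V=0.2280 continue  boundary S*=57.8168
step 3: (k=3,j=0): S=69.4323, (K−S)⁺=36.7877, hold=37.9584 ⇒ V=37.9584 continue | (k=3,j=1): S=100.1330, (K−S)⁺=6.0870, hold=19.1966 ⇒ V=19.1966 continue | (k=3,j=2): S=144.4085, (K−S)⁺=0.0000, hold=6.7651 ⇒ V=6.7651 continue | (k=3,j=3): S=208.2613, (K−S)⁺=0.0000, hold=1.3947 ⇒ V=1.3947 continue  boundary S*=-
step 2: (k=2,j=0): S=83.3815, (K−S)⁺=22.8385, hold=28.7632 ⇒ V=28.7632 continue | (k=2,j=1): S=120.2500, (K−S)⁺=0.0000, hold=13.1536 ⇒ V=13.1536 continue | (k=2,j=2): S=173.4206, (K−S)⁺=0.0000, hold=4.1673 ⇒ V=4.1673 continue  boundary S*=-
step 1: (k=1,j=0): S=100.1330, (K−S)⁺=6.0870, hold=21.1364 ⇒ V=21.1364 continue | (k=1,j=1): S=144.4085, (K−S)⁺=0.0000, hold=8.7913 ⇒ V=8.7913 continue  boundary S*=-
step 0: (k=0,j=0): S=120.2500, (K−S)⁺=0.0000, hold=15.1180 ⇒ V=15.1180 continue  boundary S*=-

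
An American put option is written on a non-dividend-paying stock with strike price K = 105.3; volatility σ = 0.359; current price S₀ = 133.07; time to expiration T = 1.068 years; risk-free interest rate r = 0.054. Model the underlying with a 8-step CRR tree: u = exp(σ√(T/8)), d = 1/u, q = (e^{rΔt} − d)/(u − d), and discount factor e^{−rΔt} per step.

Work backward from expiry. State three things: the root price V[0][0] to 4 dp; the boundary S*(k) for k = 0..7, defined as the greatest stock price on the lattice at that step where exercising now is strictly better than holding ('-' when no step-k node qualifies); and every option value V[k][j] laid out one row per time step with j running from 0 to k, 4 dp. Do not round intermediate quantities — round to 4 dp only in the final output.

Δt=0.13350  u=1.14016  d=0.87707  q=0.49475  discount=0.99282
step 8 (expiry): payoffs max(K−S,0) = 58.7040 44.7267 26.5566 2.9360 0.0000 0.0000 0.0000 0.0000 0.0000
step 7: (k=7,j=0): S=53.1269, (K−S)⁺=52.1731, hold=51.4167 ⇒ V=52.1731 exercise | (k=7,j=1): S=69.0634, (K−S)⁺=36.2366, hold=35.4803 ⇒ V=36.2366 exercise | (k=7,j=2): S=89.7802, (K−S)⁺=15.5198, hold=14.7634 ⇒ V=15.5198 exercise | (k=7,j=3): S=116.7115, (K−S)⁺=0.0000, hold=1.4728 ⇒ V=1.4728 continue | (k=7,j=4): S=151.7213, (K−S)⁺=0.0000, hold=0.0000 ⇒ V=0.0000 continue | (k=7,j=5): S=197.2330, (K−S)⁺=0.0000, hold=0.0000 ⇒ V=0.0000 continue | (k=7,j=6): S=256.3968, (K−S)⁺=0.0000, hold=0.0000 ⇒ V=0.0000 continue | (k=7,j=7): S=333.3078, (K−S)⁺=0.0000, hold=0.0000 ⇒ V=0.0000 continue  boundary S*=89.7802
step 6: (k=6,j=0): S=60.5733, (K−S)⁺=44.7267, hold=43.9703 ⇒ V=44.7267 exercise | (k=6,j=1): S=78.7434, (K−S)⁺=26.5566, hold=25.8002 ⇒ V=26.5566 exercise | (k=6,j=2): S=102.3640, (K−S)⁺=2.9360, hold=8.5084 ⇒ V=8.5084 continue | (k=6,j=3): S=133.0700, (K−S)⁺=0.0000, hold=0.7388 ⇒ V=0.7388 continue | (k=6,j=4): S=172.9869, (K−S)⁺=0.0000, hold=0.0000 ⇒ V=0.0000 continue | (k=6,j=5): S=224.8775, (K−S)⁺=0.0000, hold=0.0000 ⇒ V=0.0000 continue | (k=6,j=6): S=292.3338, (K−S)⁺=0.0000, hold=0.0000 ⇒ V=0.0000 continue  boundary S*=78.7434
step 5: (k=5,j=0): S=69.0634, (K−S)⁺=36.2366, hold=35.4803 ⇒ V=36.2366 exercise | (k=5,j=1): S=89.7802, (K−S)⁺=15.5198, hold=17.5005 ⇒ V=17.5005 continue | (k=5,j=2): S=116.7115, (K−S)⁺=0.0000, hold=4.6308 ⇒ V=4.6308 continue | (k=5,j=3): S=151.7213, (K−S)⁺=0.0000, hold=0.3706 ⇒ V=0.3706 continue | (k=5,j=4): S=197.2330, (K−S)⁺=0.0000, hold=0.0000 ⇒ V=0.0000 continue | (k=5,j=5): S=256.3968, (K−S)⁺=0.0000, hold=0.0000 ⇒ V=0.0000 continue  boundary S*=69.0634
step 4: (k=4,j=0): S=78.7434, (K−S)⁺=26.5566, hold=26.7732 ⇒ V=26.7732 continue | (k=4,j=1): S=102.3640, (K−S)⁺=2.9360, hold=11.0532 ⇒ V=11.0532 continue | (k=4,j=2): S=133.0700, (K−S)⁺=0.0000, hold=2.5049 ⇒ V=2.5049 continue | (k=4,j=3): S=172.9869, (K−S)⁺=0.0000, hold=0.1859 ⇒ V=0.1859 continue | (k=4,j=4): S=224.8775, (K−S)⁺=0.0000, hold=0.0000 ⇒ V=0.0000 continue  boundary S*=-
step 3: (k=3,j=0): S=89.7802, (K−S)⁺=15.5198, hold=18.8592 ⇒ V=18.8592 continue | (k=3,j=1): S=116.7115, (K−S)⁺=0.0000, hold=6.7749 ⇒ V=6.7749 continue | (k=3,j=2): S=151.7213, (K−S)⁺=0.0000, hold=1.3478 ⇒ V=1.3478 continue | (k=3,j=3): S=197.2330, (K−S)⁺=0.0000, hold=0.0932 ⇒ V=0.0932 continue  boundary S*=-
step 2: (k=2,j=0): S=102.3640, (K−S)⁺=2.9360, hold=12.7879 ⇒ V=12.7879 continue | (k=2,j=1): S=133.0700, (K−S)⁺=0.0000, hold=4.0604 ⇒ V=4.0604 continue | (k=2,j=2): S=172.9869, (K−S)⁺=0.0000, hold=0.7219 ⇒ V=0.7219 continue  boundary S*=-
step 1: (k=1,j=0): S=116.7115, (K−S)⁺=0.0000, hold=8.4091 ⇒ V=8.4091 continue | (k=1,j=1): S=151.7213, (K−S)⁺=0.0000, hold=2.3914 ⇒ V=2.3914 continue  boundary S*=-
step 0: (k=0,j=0): S=133.0700, (K−S)⁺=0.0000, hold=5.3928 ⇒ V=5.3928 continue  boundary S*=-

price = 5.3928
boundary = - - - - - 69.0634 78.7434 89.7802
tree:
5.3928
8.4091 2.3914
12.7879 4.0604 0.7219
18.8592 6.7749 1.3478 0.0932
26.7732 11.0532 2.5049 0.1859 0.0000
36.2366 17.5005 4.6308 0.3706 0.0000 0.0000
44.7267 26.5566 8.5084 0.7388 0.0000 0.0000 0.0000
52.1731 36.2366 15.5198 1.4728 0.0000 0.0000 0.0000 0.0000
58.7040 44.7267 26.5566 2.9360 0.0000 0.0000 0.0000 0.0000 0.0000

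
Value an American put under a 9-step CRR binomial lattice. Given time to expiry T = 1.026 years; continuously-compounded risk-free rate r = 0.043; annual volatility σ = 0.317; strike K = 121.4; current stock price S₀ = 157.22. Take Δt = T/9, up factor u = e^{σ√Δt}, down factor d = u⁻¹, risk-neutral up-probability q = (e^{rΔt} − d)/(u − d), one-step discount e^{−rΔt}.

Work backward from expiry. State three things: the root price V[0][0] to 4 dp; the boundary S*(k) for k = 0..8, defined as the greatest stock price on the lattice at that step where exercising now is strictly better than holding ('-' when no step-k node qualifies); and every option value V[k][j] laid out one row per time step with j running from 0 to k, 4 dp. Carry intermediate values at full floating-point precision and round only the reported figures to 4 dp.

Δt=0.11400  u=1.11297  d=0.89850  q=0.49618  discount=0.99511
step 9 (expiry): payoffs max(K−S,0) = 61.3989 47.0766 29.3356 7.3597 0.0000 0.0000 0.0000 0.0000 0.0000 0.0000
step 8: (k=8,j=0): S=66.7794, (K−S)⁺=54.6206, hold=54.0270 ⇒ V=54.6206 exercise | (k=8,j=1): S=82.7196, (K−S)⁺=38.6804, hold=38.0867 ⇒ V=38.6804 exercise | (k=8,j=2): S=102.4649, (K−S)⁺=18.9351, hold=18.3415 ⇒ V=18.9351 exercise | (k=8,j=3): S=126.9233, (K−S)⁺=0.0000, hold=3.6899 ⇒ V=3.6899 continue | (k=8,j=4): S=157.2200, (K−S)⁺=0.0000, hold=0.0000 ⇒ V=0.0000 continue | (k=8,j=5): S=194.7485, (K−S)⁺=0.0000, hold=0.0000 ⇒ V=0.0000 continue | (k=8,j=6): S=241.2351, (K−S)⁺=0.0000, hold=0.0000 ⇒ V=0.0000 continue | (k=8,j=7): S=298.8182, (K−S)⁺=0.0000, hold=0.0000 ⇒ V=0.0000 continue | (k=8,j=8): S=370.1463, (K−S)⁺=0.0000, hold=0.0000 ⇒ V=0.0000 continue  boundary S*=102.4649
step 7: (k=7,j=0): S=74.3234, (K−S)⁺=47.0766, hold=46.4830 ⇒ V=47.0766 exercise | (k=7,j=1): S=92.0644, (K−S)⁺=29.3356, hold=28.7419 ⇒ V=29.3356 exercise | (k=7,j=2): S=114.0403, (K−S)⁺=7.3597, hold=11.3151 ⇒ V=11.3151 continue | (k=7,j=3): S=141.2618, (K−S)⁺=0.0000, hold=1.8499 ⇒ V=1.8499 continue | (k=7,j=4): S=174.9810, (K−S)⁺=0.0000, hold=0.0000 ⇒ V=0.0000 continue | (k=7,j=5): S=216.7491, (K−S)⁺=0.0000, hold=0.0000 ⇒ V=0.0000 continue | (k=7,j=6): S=268.4873, (K−S)⁺=0.0000, hold=0.0000 ⇒ V=0.0000 continue | (k=7,j=7): S=332.5754, (K−S)⁺=0.0000, hold=0.0000 ⇒ V=0.0000 continue  boundary S*=92.0644
step 6: (k=6,j=0): S=82.7196, (K−S)⁺=38.6804, hold=38.0867 ⇒ V=38.6804 exercise | (k=6,j=1): S=102.4649, (K−S)⁺=18.9351, hold=20.2945 ⇒ V=20.2945 continue | (k=6,j=2): S=126.9233, (K−S)⁺=0.0000, hold=6.5863 ⇒ V=6.5863 continue | (k=6,j=3): S=157.2200, (K−S)⁺=0.0000, hold=0.9275 ⇒ V=0.9275 continue | (k=6,j=4): S=194.7485, (K−S)⁺=0.0000, hold=0.0000 ⇒ V=0.0000 continue | (k=6,j=5): S=241.2351, (K−S)⁺=0.0000, hold=0.0000 ⇒ V=0.0000 continue | (k=6,j=6): S=298.8182, (K−S)⁺=0.0000, hold=0.0000 ⇒ V=0.0000 continue  boundary S*=82.7196
step 5: (k=5,j=0): S=92.0644, (K−S)⁺=29.3356, hold=29.4131 ⇒ V=29.4131 continue | (k=5,j=1): S=114.0403, (K−S)⁺=7.3597, hold=13.4268 ⇒ V=13.4268 continue | (k=5,j=2): S=141.2618, (K−S)⁺=0.0000, hold=3.7600 ⇒ V=3.7600 continue | (k=5,j=3): S=174.9810, (K−S)⁺=0.0000, hold=0.4650 ⇒ V=0.4650 continue | (k=5,j=4): S=216.7491, (K−S)⁺=0.0000, hold=0.0000 ⇒ V=0.0000 continue | (k=5,j=5): S=268.4873, (K−S)⁺=0.0000, hold=0.0000 ⇒ V=0.0000 continue  boundary S*=-
step 4: (k=4,j=0): S=102.4649, (K−S)⁺=18.9351, hold=21.3760 ⇒ V=21.3760 continue | (k=4,j=1): S=126.9233, (K−S)⁺=0.0000, hold=8.5881 ⇒ V=8.5881 continue | (k=4,j=2): S=157.2200, (K−S)⁺=0.0000, hold=2.1147 ⇒ V=2.1147 continue | (k=4,j=3): S=194.7485, (K−S)⁺=0.0000, hold=0.2331 ⇒ V=0.2331 continue | (k=4,j=4): S=241.2351, (K−S)⁺=0.0000, hold=0.0000 ⇒ V=0.0000 continue  boundary S*=-
step 3: (k=3,j=0): S=114.0403, (K−S)⁺=7.3597, hold=14.9574 ⇒ V=14.9574 continue | (k=3,j=1): S=141.2618, (K−S)⁺=0.0000, hold=5.3499 ⇒ V=5.3499 continue | (k=3,j=2): S=174.9810, (K−S)⁺=0.0000, hold=1.1753 ⇒ V=1.1753 continue | (k=3,j=3): S=216.7491, (K−S)⁺=0.0000, hold=0.1169 ⇒ V=0.1169 continue  boundary S*=-
step 2: (k=2,j=0): S=126.9233, (K−S)⁺=0.0000, hold=10.1405 ⇒ V=10.1405 continue | (k=2,j=1): S=157.2200, (K−S)⁺=0.0000, hold=3.2625 ⇒ V=3.2625 continue | (k=2,j=2): S=194.7485, (K−S)⁺=0.0000, hold=0.6470 ⇒ V=0.6470 continue  boundary S*=-
step 1: (k=1,j=0): S=141.2618, (K−S)⁺=0.0000, hold=6.6949 ⇒ V=6.6949 continue | (k=1,j=1): S=174.9810, (K−S)⁺=0.0000, hold=1.9551 ⇒ V=1.9551 continue  boundary S*=-
step 0: (k=0,j=0): S=157.2200, (K−S)⁺=0.0000, hold=4.3219 ⇒ V=4.3219 continue  boundary S*=-

price = 4.3219
boundary = - - - - - - 82.7196 92.0644 102.4649
tree:
4.3219
6.6949 1.9551
10.1405 3.2625 0.6470
14.9574 5.3499 1.1753 0.1169
21.3760 8.5881 2.1147 0.2331 0.0000
29.4131 13.4268 3.7600 0.4650 0.0000 0.0000
38.6804 20.2945 6.5863 0.9275 0.0000 0.0000 0.0000
47.0766 29.3356 11.3151 1.8499 0.0000 0.0000 0.0000 0.0000
54.6206 38.6804 18.9351 3.6899 0.0000 0.0000 0.0000 0.0000 0.0000
61.3989 47.0766 29.3356 7.3597 0.0000 0.0000 0.0000 0.0000 0.0000 0.0000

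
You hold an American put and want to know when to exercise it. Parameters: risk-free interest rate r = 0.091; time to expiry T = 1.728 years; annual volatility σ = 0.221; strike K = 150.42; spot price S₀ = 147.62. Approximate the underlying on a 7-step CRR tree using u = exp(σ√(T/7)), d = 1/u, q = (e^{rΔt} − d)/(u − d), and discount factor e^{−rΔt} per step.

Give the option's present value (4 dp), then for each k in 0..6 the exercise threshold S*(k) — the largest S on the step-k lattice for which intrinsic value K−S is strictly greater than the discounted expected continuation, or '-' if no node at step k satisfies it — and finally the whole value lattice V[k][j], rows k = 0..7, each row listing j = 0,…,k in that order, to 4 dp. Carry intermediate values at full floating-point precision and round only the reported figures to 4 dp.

Δt=0.24686  u=1.11606  d=0.89601  q=0.57582  discount=0.97779
step 7 (expiry): payoffs max(K−S,0) = 81.9758 65.1668 44.2298 18.1509 0.0000 0.0000 0.0000 0.0000
step 6: (k=6,j=0): S=76.3877, (K−S)⁺=74.0323, hold=70.6909 ⇒ V=74.0323 exercise | (k=6,j=1): S=95.1475, (K−S)⁺=55.2725, hold=51.9311 ⇒ V=55.2725 exercise | (k=6,j=2): S=118.5145, (K−S)⁺=31.9055, hold=28.5642 ⇒ V=31.9055 exercise | (k=6,j=3): S=147.6200, (K−S)⁺=2.8000, hold=7.5283 ⇒ V=7.5283 continue | (k=6,j=4): S=183.8735, (K−S)⁺=0.0000, hold=0.0000 ⇒ V=0.0000 continue | (k=6,j=5): S=229.0303, (K−S)⁺=0.0000, hold=0.0000 ⇒ V=0.0000 continue | (k=6,j=6): S=285.2770, (K−S)⁺=0.0000, hold=0.0000 ⇒ V=0.0000 continue  boundary S*=118.5145
step 5: (k=5,j=0): S=85.2532, (K−S)⁺=65.1668, hold=61.8255 ⇒ V=65.1668 exercise | (k=5,j=1): S=106.1902, (K−S)⁺=44.2298, hold=40.8884 ⇒ V=44.2298 exercise | (k=5,j=2): S=132.2691, (K−S)⁺=18.1509, hold=17.4717 ⇒ V=18.1509 exercise | (k=5,j=3): S=164.7525, (K−S)⁺=0.0000, hold=3.1224 ⇒ V=3.1224 continue | (k=5,j=4): S=205.2135, (K−S)⁺=0.0000, hold=0.0000 ⇒ V=0.0000 continue | (k=5,j=5): S=255.6112, (K−S)⁺=0.0000, hold=0.0000 ⇒ V=0.0000 continue  boundary S*=132.2691
step 4: (k=4,j=0): S=95.1475, (K−S)⁺=55.2725, hold=51.9311 ⇒ V=55.2725 exercise | (k=4,j=1): S=118.5145, (K−S)⁺=31.9055, hold=28.5642 ⇒ V=31.9055 exercise | (k=4,j=2): S=147.6200, (K−S)⁺=2.8000, hold=9.2863 ⇒ V=9.2863 continue | (k=4,j=3): S=183.8735, (K−S)⁺=0.0000, hold=1.2950 ⇒ V=1.2950 continue | (k=4,j=4): S=229.0303, (K−S)⁺=0.0000, hold=0.0000 ⇒ V=0.0000 continue  boundary S*=118.5145
step 3: (k=3,j=0): S=106.1902, (K−S)⁺=44.2298, hold=40.8884 ⇒ V=44.2298 exercise | (k=3,j=1): S=132.2691, (K−S)⁺=18.1509, hold=18.4615 ⇒ V=18.4615 continue | (k=3,j=2): S=164.7525, (K−S)⁺=0.0000, hold=4.5807 ⇒ V=4.5807 continue | (k=3,j=3): S=205.2135, (K−S)⁺=0.0000, hold=0.5371 ⇒ V=0.5371 continue  boundary S*=106.1902
step 2: (k=2,j=0): S=118.5145, (K−S)⁺=31.9055, hold=28.7390 ⇒ V=31.9055 exercise | (k=2,j=1): S=147.6200, (K−S)⁺=2.8000, hold=10.2361 ⇒ V=10.2361 continue | (k=2,j=2): S=183.8735, (K−S)⁺=0.0000, hold=2.2023 ⇒ V=2.2023 continue  boundary S*=118.5145
step 1: (k=1,j=0): S=132.2691, (K−S)⁺=18.1509, hold=18.9963 ⇒ V=18.9963 continue | (k=1,j=1): S=164.7525, (K−S)⁺=0.0000, hold=5.4855 ⇒ V=5.4855 continue  boundary S*=-
step 0: (k=0,j=0): S=147.6200, (K−S)⁺=2.8000, hold=10.9674 ⇒ V=10.9674 continue  boundary S*=-

price = 10.9674
boundary = - - 118.5145 106.1902 118.5145 132.2691 118.5145
tree:
10.9674
18.9963 5.4855
31.9055 10.2361 2.2023
44.2298 18.4615 4.5807 0.5371
55.2725 31.9055 9.2863 1.2950 0.0000
65.1668 44.2298 18.1509 3.1224 0.0000 0.0000
74.0323 55.2725 31.9055 7.5283 0.0000 0.0000 0.0000
81.9758 65.1668 44.2298 18.1509 0.0000 0.0000 0.0000 0.0000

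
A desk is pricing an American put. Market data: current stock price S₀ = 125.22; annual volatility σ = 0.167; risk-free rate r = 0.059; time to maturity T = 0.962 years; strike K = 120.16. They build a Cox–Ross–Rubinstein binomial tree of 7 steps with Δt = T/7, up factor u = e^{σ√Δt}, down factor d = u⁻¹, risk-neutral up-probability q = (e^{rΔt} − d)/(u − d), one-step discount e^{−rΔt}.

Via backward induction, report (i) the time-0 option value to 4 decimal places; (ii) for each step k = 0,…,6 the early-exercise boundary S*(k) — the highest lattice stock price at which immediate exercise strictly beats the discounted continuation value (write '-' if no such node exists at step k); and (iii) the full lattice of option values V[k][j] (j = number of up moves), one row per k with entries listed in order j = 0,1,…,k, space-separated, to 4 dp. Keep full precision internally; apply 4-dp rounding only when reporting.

Δt=0.13743, u=1.06387, d=0.93997, q=0.55024, disc=e^(-rΔt)=0.99192
k=7 terminal: V=max(K-S,0) → 38.9768 28.2761 16.1648 2.4572 0.0000 0.0000 0.0000 0.0000
k=6: j=0 S=86.3680 intr=33.7920 cont=32.8217 V=33.7920[EX]; j=1 S=97.7522 intr=22.4078 cont=21.4375 V=22.4078[EX]; j=2 S=110.6369 intr=9.5231 cont=8.5527 V=9.5231[EX]; j=3 S=125.2200 intr=0.0000 cont=1.0962 V=1.0962[hold]; j=4 S=141.7253 intr=0.0000 cont=0.0000 V=0.0000[hold]; j=5 S=160.4061 intr=0.0000 cont=0.0000 V=0.0000[hold]; j=6 S=181.5493 intr=0.0000 cont=0.0000 V=0.0000[hold]  S*(6)=110.6369
k=5: j=0 S=91.8839 intr=28.2761 cont=27.3057 V=28.2761[EX]; j=1 S=103.9952 intr=16.1648 cont=15.1945 V=16.1648[EX]; j=2 S=117.7028 intr=2.4572 cont=4.8468 V=4.8468[hold]; j=3 S=133.2173 intr=0.0000 cont=0.4891 V=0.4891[hold]; j=4 S=150.7767 intr=0.0000 cont=0.0000 V=0.0000[hold]; j=5 S=170.6506 intr=0.0000 cont=0.0000 V=0.0000[hold]  S*(5)=103.9952
k=4: j=0 S=97.7522 intr=22.4078 cont=21.4375 V=22.4078[EX]; j=1 S=110.6369 intr=9.5231 cont=9.8570 V=9.8570[hold]; j=2 S=125.2200 intr=0.0000 cont=2.4293 V=2.4293[hold]; j=3 S=141.7253 intr=0.0000 cont=0.2182 V=0.2182[hold]; j=4 S=160.4061 intr=0.0000 cont=0.0000 V=0.0000[hold]  S*(4)=97.7522
k=3: j=0 S=103.9952 intr=16.1648 cont=15.3767 V=16.1648[EX]; j=1 S=117.7028 intr=2.4572 cont=5.7234 V=5.7234[hold]; j=2 S=133.2173 intr=0.0000 cont=1.2028 V=1.2028[hold]; j=3 S=150.7767 intr=0.0000 cont=0.0973 V=0.0973[hold]  S*(3)=103.9952
k=2: j=0 S=110.6369 intr=9.5231 cont=10.3354 V=10.3354[hold]; j=1 S=125.2200 intr=0.0000 cont=3.2099 V=3.2099[hold]; j=2 S=141.7253 intr=0.0000 cont=0.5898 V=0.5898[hold]  S*(2)=-
k=1: j=0 S=117.7028 intr=2.4572 cont=6.3629 V=6.3629[hold]; j=1 S=133.2173 intr=0.0000 cont=1.7539 V=1.7539[hold]  S*(1)=-
k=0: j=0 S=125.2200 intr=0.0000 cont=3.7959 V=3.7959[hold]  S*(0)=-

price = 3.7959
boundary = - - - 103.9952 97.7522 103.9952 110.6369
tree:
3.7959
6.3629 1.7539
10.3354 3.2099 0.5898
16.1648 5.7234 1.2028 0.0973
22.4078 9.8570 2.4293 0.2182 0.0000
28.2761 16.1648 4.8468 0.4891 0.0000 0.0000
33.7920 22.4078 9.5231 1.0962 0.0000 0.0000 0.0000
38.9768 28.2761 16.1648 2.4572 0.0000 0.0000 0.0000 0.0000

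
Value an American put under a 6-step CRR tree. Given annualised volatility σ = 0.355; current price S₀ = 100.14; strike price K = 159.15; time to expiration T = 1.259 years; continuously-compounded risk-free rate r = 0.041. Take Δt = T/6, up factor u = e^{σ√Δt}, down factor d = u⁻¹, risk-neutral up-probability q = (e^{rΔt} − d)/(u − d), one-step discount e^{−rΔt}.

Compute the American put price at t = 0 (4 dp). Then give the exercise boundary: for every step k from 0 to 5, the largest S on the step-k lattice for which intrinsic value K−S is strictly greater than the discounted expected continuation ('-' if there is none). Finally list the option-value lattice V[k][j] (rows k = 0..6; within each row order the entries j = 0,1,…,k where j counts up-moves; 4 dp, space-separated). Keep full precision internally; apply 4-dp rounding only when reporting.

price = 59.0474
boundary = - 85.1107 100.1400 85.1107 100.1400 117.8233
tree:
59.0474
74.0393 44.2345
86.8130 59.0100 29.3871
97.6696 74.0393 42.6526 15.8734
106.8968 86.8130 59.0100 26.1033 5.3314
114.7391 97.6696 74.0393 41.3267 10.4597 0.0000
121.4044 106.8968 86.8130 59.0100 20.5208 0.0000 0.0000

Δt=0.20983  u=1.17659  d=0.84992  q=0.48588  discount=0.99143
step 6 (expiry): payoffs max(K−S,0) = 121.4044 106.8968 86.8130 59.0100 20.5208 0.0000 0.0000
step 5: (k=5,j=0): S=44.4109, (K−S)⁺=114.7391, hold=113.3758 ⇒ V=114.7391 exercise | (k=5,j=1): S=61.4804, (K−S)⁺=97.6696, hold=96.3063 ⇒ V=97.6696 exercise | (k=5,j=2): S=85.1107, (K−S)⁺=74.0393, hold=72.6760 ⇒ V=74.0393 exercise | (k=5,j=3): S=117.8233, (K−S)⁺=41.3267, hold=39.9634 ⇒ V=41.3267 exercise | (k=5,j=4): S=163.1092, (K−S)⁺=0.0000, hold=10.4597 ⇒ V=10.4597 continue | (k=5,j=5): S=225.8009, (K−S)⁺=0.0000, hold=0.0000 ⇒ V=0.0000 continue  boundary S*=117.8233
step 4: (k=4,j=0): S=52.2532, (K−S)⁺=106.8968, hold=105.5334 ⇒ V=106.8968 exercise | (k=4,j=1): S=72.3370, (K−S)⁺=86.8130, hold=85.4497 ⇒ V=86.8130 exercise | (k=4,j=2): S=100.1400, (K−S)⁺=59.0100, hold=57.6467 ⇒ V=59.0100 exercise | (k=4,j=3): S=138.6292, (K−S)⁺=20.5208, hold=26.1033 ⇒ V=26.1033 continue | (k=4,j=4): S=191.9120, (K−S)⁺=0.0000, hold=5.3314 ⇒ V=5.3314 continue  boundary S*=100.1400
step 3: (k=3,j=0): S=61.4804, (K−S)⁺=97.6696, hold=96.3063 ⇒ V=97.6696 exercise | (k=3,j=1): S=85.1107, (K−S)⁺=74.0393, hold=72.6760 ⇒ V=74.0393 exercise | (k=3,j=2): S=117.8233, (K−S)⁺=41.3267, hold=42.6526 ⇒ V=42.6526 continue | (k=3,j=3): S=163.1092, (K−S)⁺=0.0000, hold=15.8734 ⇒ V=15.8734 continue  boundary S*=85.1107
step 2: (k=2,j=0): S=72.3370, (K−S)⁺=86.8130, hold=85.4497 ⇒ V=86.8130 exercise | (k=2,j=1): S=100.1400, (K−S)⁺=59.0100, hold=58.2854 ⇒ V=59.0100 exercise | (k=2,j=2): S=138.6292, (K−S)⁺=20.5208, hold=29.3871 ⇒ V=29.3871 continue  boundary S*=100.1400
step 1: (k=1,j=0): S=85.1107, (K−S)⁺=74.0393, hold=72.6760 ⇒ V=74.0393 exercise | (k=1,j=1): S=117.8233, (K−S)⁺=41.3267, hold=44.2345 ⇒ V=44.2345 continue  boundary S*=85.1107
step 0: (k=0,j=0): S=100.1400, (K−S)⁺=59.0100, hold=59.0474 ⇒ V=59.0474 continue  boundary S*=-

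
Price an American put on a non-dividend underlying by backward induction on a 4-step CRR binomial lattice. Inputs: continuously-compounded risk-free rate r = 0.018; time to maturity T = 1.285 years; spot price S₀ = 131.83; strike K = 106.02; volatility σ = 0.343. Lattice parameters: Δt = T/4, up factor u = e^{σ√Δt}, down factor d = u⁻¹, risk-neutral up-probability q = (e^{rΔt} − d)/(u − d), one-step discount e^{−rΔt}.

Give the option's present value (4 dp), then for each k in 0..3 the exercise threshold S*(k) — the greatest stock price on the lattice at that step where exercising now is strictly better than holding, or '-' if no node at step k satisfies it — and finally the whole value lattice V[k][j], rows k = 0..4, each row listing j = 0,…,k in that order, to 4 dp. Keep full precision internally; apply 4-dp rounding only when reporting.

params: Δt=0.32125 u=1.21459 d=0.82332 q=0.46637 e^(-rΔt)=0.99423
t_4 payoffs: 45.4452 16.6580 0.0000 0.0000 0.0000
t_3: node(3,0) S=73.5737 payoff=32.4463 vs cont=31.8350 → 32.4463 [stop]  node(3,1) S=108.5385 payoff=0.0000 vs cont=8.8379 → 8.8379 [wait]  node(3,2) S=160.1197 payoff=0.0000 vs cont=0.0000 → 0.0000 [wait]  node(3,3) S=236.2143 payoff=0.0000 vs cont=0.0000 → 0.0000 [wait]  ⇒ S*(3)=73.5737
t_2: node(2,0) S=89.3620 payoff=16.6580 vs cont=21.3124 → 21.3124 [wait]  node(2,1) S=131.8300 payoff=0.0000 vs cont=4.6890 → 4.6890 [wait]  node(2,2) S=194.4802 payoff=0.0000 vs cont=0.0000 → 0.0000 [wait]  ⇒ S*(2)=-
t_1: node(1,0) S=108.5385 payoff=0.0000 vs cont=13.4815 → 13.4815 [wait]  node(1,1) S=160.1197 payoff=0.0000 vs cont=2.4877 → 2.4877 [wait]  ⇒ S*(1)=-
t_0: node(0,0) S=131.8300 payoff=0.0000 vs cont=8.3062 → 8.3062 [wait]  ⇒ S*(0)=-

price = 8.3062
boundary = - - - 73.5737
tree:
8.3062
13.4815 2.4877
21.3124 4.6890 0.0000
32.4463 8.8379 0.0000 0.0000
45.4452 16.6580 0.0000 0.0000 0.0000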